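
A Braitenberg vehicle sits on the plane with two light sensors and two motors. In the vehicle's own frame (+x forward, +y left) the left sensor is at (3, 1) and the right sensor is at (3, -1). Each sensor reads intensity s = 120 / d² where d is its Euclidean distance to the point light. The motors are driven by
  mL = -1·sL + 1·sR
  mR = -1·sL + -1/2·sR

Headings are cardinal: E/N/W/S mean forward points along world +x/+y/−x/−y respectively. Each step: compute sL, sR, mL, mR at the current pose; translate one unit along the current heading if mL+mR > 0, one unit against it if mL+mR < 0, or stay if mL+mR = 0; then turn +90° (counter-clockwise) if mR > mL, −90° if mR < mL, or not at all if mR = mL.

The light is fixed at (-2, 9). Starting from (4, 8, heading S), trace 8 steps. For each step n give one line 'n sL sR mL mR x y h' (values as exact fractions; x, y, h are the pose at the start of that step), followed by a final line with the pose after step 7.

0 24/13 120/41 576/533 -1764/533 4 8 S
1 12 12 0 -18 4 9 W
2 8/3 120/73 -224/219 -764/219 5 9 N
3 6/5 15/13 -3/65 -231/130 5 8 E
4 24/13 120/41 576/533 -1764/533 4 8 S
5 12 12 0 -18 4 9 W
6 8/3 120/73 -224/219 -764/219 5 9 N
7 6/5 15/13 -3/65 -231/130 5 8 E
final 4 8 S

n=0: pose=(4,8,S); sL=24/13, sR=120/41; mL=576/533, mR=-1764/533; mL+mR=-1188/533 → advance -1; mR−mL=-180/41 → turn -1·90°
n=1: pose=(4,9,W); sL=12, sR=12; mL=0, mR=-18; mL+mR=-18 → advance -1; mR−mL=-18 → turn -1·90°
n=2: pose=(5,9,N); sL=8/3, sR=120/73; mL=-224/219, mR=-764/219; mL+mR=-988/219 → advance -1; mR−mL=-180/73 → turn -1·90°
n=3: pose=(5,8,E); sL=6/5, sR=15/13; mL=-3/65, mR=-231/130; mL+mR=-237/130 → advance -1; mR−mL=-45/26 → turn -1·90°
n=4: pose=(4,8,S); sL=24/13, sR=120/41; mL=576/533, mR=-1764/533; mL+mR=-1188/533 → advance -1; mR−mL=-180/41 → turn -1·90°
n=5: pose=(4,9,W); sL=12, sR=12; mL=0, mR=-18; mL+mR=-18 → advance -1; mR−mL=-18 → turn -1·90°
n=6: pose=(5,9,N); sL=8/3, sR=120/73; mL=-224/219, mR=-764/219; mL+mR=-988/219 → advance -1; mR−mL=-180/73 → turn -1·90°
n=7: pose=(5,8,E); sL=6/5, sR=15/13; mL=-3/65, mR=-231/130; mL+mR=-237/130 → advance -1; mR−mL=-45/26 → turn -1·90°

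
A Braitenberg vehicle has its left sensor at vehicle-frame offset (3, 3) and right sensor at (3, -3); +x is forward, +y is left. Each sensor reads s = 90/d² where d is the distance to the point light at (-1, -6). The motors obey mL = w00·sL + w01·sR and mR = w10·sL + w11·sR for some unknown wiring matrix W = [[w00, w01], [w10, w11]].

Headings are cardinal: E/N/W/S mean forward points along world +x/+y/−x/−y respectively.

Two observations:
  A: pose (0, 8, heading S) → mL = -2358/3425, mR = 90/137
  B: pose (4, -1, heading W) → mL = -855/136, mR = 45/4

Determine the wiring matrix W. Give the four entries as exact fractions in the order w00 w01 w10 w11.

-1/2 -1/2 1 0

obs A: pose=(0,8,S) → sL=90/137, sR=18/25, mL=-2358/3425, mR=90/137
obs B: pose=(4,-1,W) → sL=45/4, sR=45/34, mL=-855/136, mR=45/4
sensor matrix S = [[90/137, 18/25], [45/4, 45/34]]; det S = -168399/23290
solve [mL_A; mL_B] = S·[w00; w01] and [mR_A; mR_B] = S·[w10; w11]:
  w00 = -1/2, w01 = -1/2, w10 = 1, w11 = 0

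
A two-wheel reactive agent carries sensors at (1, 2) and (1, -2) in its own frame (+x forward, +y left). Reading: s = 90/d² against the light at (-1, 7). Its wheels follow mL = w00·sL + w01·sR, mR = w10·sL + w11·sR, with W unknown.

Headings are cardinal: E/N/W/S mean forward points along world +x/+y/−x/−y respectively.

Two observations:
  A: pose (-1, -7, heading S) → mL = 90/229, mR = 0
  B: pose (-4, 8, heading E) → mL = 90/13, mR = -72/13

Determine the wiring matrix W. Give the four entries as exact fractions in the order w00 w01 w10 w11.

1 0 1/2 -1/2

obs A: pose=(-1,-7,S) → sL=90/229, sR=90/229, mL=90/229, mR=0
obs B: pose=(-4,8,E) → sL=90/13, sR=18, mL=90/13, mR=-72/13
sensor matrix S = [[90/229, 90/229], [90/13, 18]]; det S = 12960/2977
solve [mL_A; mL_B] = S·[w00; w01] and [mR_A; mR_B] = S·[w10; w11]:
  w00 = 1, w01 = 0, w10 = 1/2, w11 = -1/2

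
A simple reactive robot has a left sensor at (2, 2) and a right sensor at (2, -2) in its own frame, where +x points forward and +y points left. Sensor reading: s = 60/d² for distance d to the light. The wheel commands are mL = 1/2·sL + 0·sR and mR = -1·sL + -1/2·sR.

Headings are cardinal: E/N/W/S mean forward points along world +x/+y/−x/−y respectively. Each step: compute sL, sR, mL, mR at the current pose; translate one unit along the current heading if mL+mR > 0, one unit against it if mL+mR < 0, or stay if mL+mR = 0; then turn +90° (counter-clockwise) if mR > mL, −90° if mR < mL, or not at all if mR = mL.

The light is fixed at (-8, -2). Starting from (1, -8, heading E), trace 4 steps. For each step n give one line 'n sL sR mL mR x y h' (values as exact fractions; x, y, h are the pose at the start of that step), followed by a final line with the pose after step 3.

n=0: pose=(1,-8,E); sL=60/137, sR=12/37; mL=30/137, mR=-3042/5069; mL+mR=-1932/5069 → advance -1; mR−mL=-4152/5069 → turn -1·90°
n=1: pose=(0,-8,S); sL=15/41, sR=3/5; mL=15/82, mR=-273/410; mL+mR=-99/205 → advance -1; mR−mL=-174/205 → turn -1·90°
n=2: pose=(0,-7,W); sL=12/17, sR=4/3; mL=6/17, mR=-70/51; mL+mR=-52/51 → advance -1; mR−mL=-88/51 → turn -1·90°
n=3: pose=(1,-7,N); sL=30/29, sR=6/13; mL=15/29, mR=-477/377; mL+mR=-282/377 → advance -1; mR−mL=-672/377 → turn -1·90°

0 60/137 12/37 30/137 -3042/5069 1 -8 E
1 15/41 3/5 15/82 -273/410 0 -8 S
2 12/17 4/3 6/17 -70/51 0 -7 W
3 30/29 6/13 15/29 -477/377 1 -7 N
final 1 -8 E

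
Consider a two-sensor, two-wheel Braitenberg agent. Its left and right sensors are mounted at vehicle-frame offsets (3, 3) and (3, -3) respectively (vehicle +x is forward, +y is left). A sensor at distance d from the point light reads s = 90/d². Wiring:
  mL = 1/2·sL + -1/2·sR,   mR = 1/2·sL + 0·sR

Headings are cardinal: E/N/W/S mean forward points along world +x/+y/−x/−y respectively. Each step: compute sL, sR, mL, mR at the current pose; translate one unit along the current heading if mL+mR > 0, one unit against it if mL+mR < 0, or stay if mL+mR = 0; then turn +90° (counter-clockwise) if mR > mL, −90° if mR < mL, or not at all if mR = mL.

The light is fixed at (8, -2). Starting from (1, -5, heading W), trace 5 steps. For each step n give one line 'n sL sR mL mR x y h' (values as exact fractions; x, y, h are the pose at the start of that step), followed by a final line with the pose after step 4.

0 45/68 9/10 -81/680 45/136 1 -5 W
1 90/61 90/157 4320/9577 45/61 0 -5 S
2 45/13 45/37 540/481 45/26 0 -6 E
3 90/101 90/17 -3780/1717 45/101 1 -6 N
4 45/82 45/52 -675/4264 45/164 1 -7 W
final 0 -7 S

n=0: pose=(1,-5,W); sL=45/68, sR=9/10; mL=-81/680, mR=45/136; mL+mR=18/85 → advance +1; mR−mL=9/20 → turn +1·90°
n=1: pose=(0,-5,S); sL=90/61, sR=90/157; mL=4320/9577, mR=45/61; mL+mR=11385/9577 → advance +1; mR−mL=45/157 → turn +1·90°
n=2: pose=(0,-6,E); sL=45/13, sR=45/37; mL=540/481, mR=45/26; mL+mR=2745/962 → advance +1; mR−mL=45/74 → turn +1·90°
n=3: pose=(1,-6,N); sL=90/101, sR=90/17; mL=-3780/1717, mR=45/101; mL+mR=-3015/1717 → advance -1; mR−mL=45/17 → turn +1·90°
n=4: pose=(1,-7,W); sL=45/82, sR=45/52; mL=-675/4264, mR=45/164; mL+mR=495/4264 → advance +1; mR−mL=45/104 → turn +1·90°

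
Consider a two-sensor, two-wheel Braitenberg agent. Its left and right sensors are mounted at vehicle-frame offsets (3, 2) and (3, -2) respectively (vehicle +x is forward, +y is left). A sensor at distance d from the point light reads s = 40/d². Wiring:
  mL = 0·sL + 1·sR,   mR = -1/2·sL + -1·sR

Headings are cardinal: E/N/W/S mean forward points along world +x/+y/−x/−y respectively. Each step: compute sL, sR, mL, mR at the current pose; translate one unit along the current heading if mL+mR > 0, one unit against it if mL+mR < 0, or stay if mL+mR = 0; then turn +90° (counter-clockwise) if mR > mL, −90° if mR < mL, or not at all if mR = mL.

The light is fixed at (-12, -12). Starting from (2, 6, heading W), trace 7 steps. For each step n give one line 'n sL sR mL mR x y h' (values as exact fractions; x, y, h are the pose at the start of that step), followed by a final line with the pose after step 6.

0 40/377 40/521 40/521 -25500/196417 2 6 W
1 4/61 4/73 4/73 -390/4453 3 6 N
2 8/137 40/549 40/549 -7676/75213 3 5 E
3 10/113 2/17 2/17 -311/1921 2 5 S
4 40/377 40/521 40/521 -25500/196417 2 6 W
5 4/61 4/73 4/73 -390/4453 3 6 N
6 8/137 40/549 40/549 -7676/75213 3 5 E
final 2 5 S

n=0: pose=(2,6,W); sL=40/377, sR=40/521; mL=40/521, mR=-25500/196417; mL+mR=-20/377 → advance -1; mR−mL=-40580/196417 → turn -1·90°
n=1: pose=(3,6,N); sL=4/61, sR=4/73; mL=4/73, mR=-390/4453; mL+mR=-2/61 → advance -1; mR−mL=-634/4453 → turn -1·90°
n=2: pose=(3,5,E); sL=8/137, sR=40/549; mL=40/549, mR=-7676/75213; mL+mR=-4/137 → advance -1; mR−mL=-13156/75213 → turn -1·90°
n=3: pose=(2,5,S); sL=10/113, sR=2/17; mL=2/17, mR=-311/1921; mL+mR=-5/113 → advance -1; mR−mL=-537/1921 → turn -1·90°
n=4: pose=(2,6,W); sL=40/377, sR=40/521; mL=40/521, mR=-25500/196417; mL+mR=-20/377 → advance -1; mR−mL=-40580/196417 → turn -1·90°
n=5: pose=(3,6,N); sL=4/61, sR=4/73; mL=4/73, mR=-390/4453; mL+mR=-2/61 → advance -1; mR−mL=-634/4453 → turn -1·90°
n=6: pose=(3,5,E); sL=8/137, sR=40/549; mL=40/549, mR=-7676/75213; mL+mR=-4/137 → advance -1; mR−mL=-13156/75213 → turn -1·90°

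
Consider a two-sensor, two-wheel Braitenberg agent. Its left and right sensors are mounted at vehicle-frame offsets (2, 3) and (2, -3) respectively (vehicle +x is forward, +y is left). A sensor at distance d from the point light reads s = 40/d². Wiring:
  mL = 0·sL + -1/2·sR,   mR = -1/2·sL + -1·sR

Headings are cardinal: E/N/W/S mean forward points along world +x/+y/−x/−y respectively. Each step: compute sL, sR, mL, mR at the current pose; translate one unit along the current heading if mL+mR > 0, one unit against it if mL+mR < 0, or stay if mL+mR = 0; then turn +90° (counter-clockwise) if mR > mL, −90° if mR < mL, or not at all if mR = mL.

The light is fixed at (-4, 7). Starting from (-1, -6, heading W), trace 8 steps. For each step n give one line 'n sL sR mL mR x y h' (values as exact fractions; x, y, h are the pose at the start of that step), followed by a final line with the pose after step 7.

0 40/257 40/101 -20/101 -12300/25957 -1 -6 W
1 20/61 4/17 -2/17 -414/1037 0 -6 N
2 40/157 8/65 -4/65 -2556/10205 0 -7 E
3 10/73 5/32 -5/64 -525/2336 -1 -7 S
4 40/257 40/101 -20/101 -12300/25957 -1 -6 W
5 20/61 4/17 -2/17 -414/1037 0 -6 N
6 40/157 8/65 -4/65 -2556/10205 0 -7 E
7 10/73 5/32 -5/64 -525/2336 -1 -7 S
final -1 -6 W

n=0: pose=(-1,-6,W); sL=40/257, sR=40/101; mL=-20/101, mR=-12300/25957; mL+mR=-17440/25957 → advance -1; mR−mL=-7160/25957 → turn -1·90°
n=1: pose=(0,-6,N); sL=20/61, sR=4/17; mL=-2/17, mR=-414/1037; mL+mR=-536/1037 → advance -1; mR−mL=-292/1037 → turn -1·90°
n=2: pose=(0,-7,E); sL=40/157, sR=8/65; mL=-4/65, mR=-2556/10205; mL+mR=-3184/10205 → advance -1; mR−mL=-1928/10205 → turn -1·90°
n=3: pose=(-1,-7,S); sL=10/73, sR=5/32; mL=-5/64, mR=-525/2336; mL+mR=-1415/4672 → advance -1; mR−mL=-685/4672 → turn -1·90°
n=4: pose=(-1,-6,W); sL=40/257, sR=40/101; mL=-20/101, mR=-12300/25957; mL+mR=-17440/25957 → advance -1; mR−mL=-7160/25957 → turn -1·90°
n=5: pose=(0,-6,N); sL=20/61, sR=4/17; mL=-2/17, mR=-414/1037; mL+mR=-536/1037 → advance -1; mR−mL=-292/1037 → turn -1·90°
n=6: pose=(0,-7,E); sL=40/157, sR=8/65; mL=-4/65, mR=-2556/10205; mL+mR=-3184/10205 → advance -1; mR−mL=-1928/10205 → turn -1·90°
n=7: pose=(-1,-7,S); sL=10/73, sR=5/32; mL=-5/64, mR=-525/2336; mL+mR=-1415/4672 → advance -1; mR−mL=-685/4672 → turn -1·90°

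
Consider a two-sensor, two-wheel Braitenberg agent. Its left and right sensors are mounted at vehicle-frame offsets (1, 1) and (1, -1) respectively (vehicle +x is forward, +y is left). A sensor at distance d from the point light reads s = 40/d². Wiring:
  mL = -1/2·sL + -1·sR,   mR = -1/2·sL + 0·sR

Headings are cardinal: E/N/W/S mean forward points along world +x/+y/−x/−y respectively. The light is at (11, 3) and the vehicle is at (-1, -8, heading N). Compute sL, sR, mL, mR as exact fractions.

40/269 40/221 -15180/59449 -20/269

left sensor world pos  = (-2, -7); dL² = 269
right sensor world pos = (0, -7); dR² = 221
sL = 40/269 = 40/269
sR = 40/221 = 40/221
mL = -1/2·sL + -1·sR = -15180/59449
mR = -1/2·sL + 0·sR = -20/269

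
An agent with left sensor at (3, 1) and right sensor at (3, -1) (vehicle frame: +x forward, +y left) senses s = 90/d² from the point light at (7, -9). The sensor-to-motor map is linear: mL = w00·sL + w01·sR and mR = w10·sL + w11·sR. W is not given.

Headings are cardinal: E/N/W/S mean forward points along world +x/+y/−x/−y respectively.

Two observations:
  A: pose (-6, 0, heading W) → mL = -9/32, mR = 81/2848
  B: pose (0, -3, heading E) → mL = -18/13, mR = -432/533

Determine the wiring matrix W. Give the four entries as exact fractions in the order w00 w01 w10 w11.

obs A: pose=(-6,0,W) → sL=9/32, sR=45/178, mL=-9/32, mR=81/2848
obs B: pose=(0,-3,E) → sL=18/13, sR=90/41, mL=-18/13, mR=-432/533
sensor matrix S = [[9/32, 45/178], [18/13, 90/41]]; det S = 202905/758992
solve [mL_A; mL_B] = S·[w00; w01] and [mR_A; mR_B] = S·[w10; w11]:
  w00 = -1, w01 = 0, w10 = 1, w11 = -1

-1 0 1 -1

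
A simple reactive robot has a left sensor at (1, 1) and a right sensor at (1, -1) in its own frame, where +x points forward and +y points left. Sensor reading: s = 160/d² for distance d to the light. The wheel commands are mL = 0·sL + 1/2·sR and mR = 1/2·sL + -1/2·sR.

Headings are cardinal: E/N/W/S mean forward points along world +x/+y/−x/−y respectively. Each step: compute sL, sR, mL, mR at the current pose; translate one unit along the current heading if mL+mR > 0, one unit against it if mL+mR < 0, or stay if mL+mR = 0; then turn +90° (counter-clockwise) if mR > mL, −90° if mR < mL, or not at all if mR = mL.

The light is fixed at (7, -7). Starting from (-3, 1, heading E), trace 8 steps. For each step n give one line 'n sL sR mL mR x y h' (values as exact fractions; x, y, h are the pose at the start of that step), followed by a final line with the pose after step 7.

n=0: pose=(-3,1,E); sL=80/81, sR=16/13; mL=8/13, mR=-128/1053; mL+mR=40/81 → advance +1; mR−mL=-776/1053 → turn -1·90°
n=1: pose=(-2,1,S); sL=160/113, sR=160/149; mL=80/149, mR=2880/16837; mL+mR=80/113 → advance +1; mR−mL=-6160/16837 → turn -1·90°
n=2: pose=(-2,0,W); sL=20/17, sR=40/41; mL=20/41, mR=70/697; mL+mR=10/17 → advance +1; mR−mL=-270/697 → turn -1·90°
n=3: pose=(-3,0,N); sL=32/37, sR=32/29; mL=16/29, mR=-128/1073; mL+mR=16/37 → advance +1; mR−mL=-720/1073 → turn -1·90°
n=4: pose=(-3,1,E); sL=80/81, sR=16/13; mL=8/13, mR=-128/1053; mL+mR=40/81 → advance +1; mR−mL=-776/1053 → turn -1·90°
n=5: pose=(-2,1,S); sL=160/113, sR=160/149; mL=80/149, mR=2880/16837; mL+mR=80/113 → advance +1; mR−mL=-6160/16837 → turn -1·90°
n=6: pose=(-2,0,W); sL=20/17, sR=40/41; mL=20/41, mR=70/697; mL+mR=10/17 → advance +1; mR−mL=-270/697 → turn -1·90°
n=7: pose=(-3,0,N); sL=32/37, sR=32/29; mL=16/29, mR=-128/1073; mL+mR=16/37 → advance +1; mR−mL=-720/1073 → turn -1·90°

0 80/81 16/13 8/13 -128/1053 -3 1 E
1 160/113 160/149 80/149 2880/16837 -2 1 S
2 20/17 40/41 20/41 70/697 -2 0 W
3 32/37 32/29 16/29 -128/1073 -3 0 N
4 80/81 16/13 8/13 -128/1053 -3 1 E
5 160/113 160/149 80/149 2880/16837 -2 1 S
6 20/17 40/41 20/41 70/697 -2 0 W
7 32/37 32/29 16/29 -128/1073 -3 0 N
final -3 1 E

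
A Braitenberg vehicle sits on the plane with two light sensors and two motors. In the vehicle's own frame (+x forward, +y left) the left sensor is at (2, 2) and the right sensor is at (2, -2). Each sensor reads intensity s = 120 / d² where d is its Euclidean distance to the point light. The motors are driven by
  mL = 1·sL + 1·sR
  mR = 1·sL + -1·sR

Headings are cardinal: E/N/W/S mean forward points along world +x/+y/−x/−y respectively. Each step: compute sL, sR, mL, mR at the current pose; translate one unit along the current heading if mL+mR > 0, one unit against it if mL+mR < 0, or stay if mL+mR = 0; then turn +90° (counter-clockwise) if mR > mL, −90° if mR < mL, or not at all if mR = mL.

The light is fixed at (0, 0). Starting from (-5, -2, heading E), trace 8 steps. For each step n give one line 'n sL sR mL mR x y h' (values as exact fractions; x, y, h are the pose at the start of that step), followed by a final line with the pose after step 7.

n=0: pose=(-5,-2,E); sL=40/3, sR=24/5; mL=272/15, mR=128/15; mL+mR=80/3 → advance +1; mR−mL=-48/5 → turn -1·90°
n=1: pose=(-4,-2,S); sL=6, sR=30/13; mL=108/13, mR=48/13; mL+mR=12 → advance +1; mR−mL=-60/13 → turn -1·90°
n=2: pose=(-4,-3,W); sL=120/61, sR=120/37; mL=11760/2257, mR=-2880/2257; mL+mR=240/61 → advance +1; mR−mL=-240/37 → turn -1·90°
n=3: pose=(-5,-3,N); sL=12/5, sR=12; mL=72/5, mR=-48/5; mL+mR=24/5 → advance +1; mR−mL=-24 → turn -1·90°
n=4: pose=(-5,-2,E); sL=40/3, sR=24/5; mL=272/15, mR=128/15; mL+mR=80/3 → advance +1; mR−mL=-48/5 → turn -1·90°
n=5: pose=(-4,-2,S); sL=6, sR=30/13; mL=108/13, mR=48/13; mL+mR=12 → advance +1; mR−mL=-60/13 → turn -1·90°
n=6: pose=(-4,-3,W); sL=120/61, sR=120/37; mL=11760/2257, mR=-2880/2257; mL+mR=240/61 → advance +1; mR−mL=-240/37 → turn -1·90°
n=7: pose=(-5,-3,N); sL=12/5, sR=12; mL=72/5, mR=-48/5; mL+mR=24/5 → advance +1; mR−mL=-24 → turn -1·90°

0 40/3 24/5 272/15 128/15 -5 -2 E
1 6 30/13 108/13 48/13 -4 -2 S
2 120/61 120/37 11760/2257 -2880/2257 -4 -3 W
3 12/5 12 72/5 -48/5 -5 -3 N
4 40/3 24/5 272/15 128/15 -5 -2 E
5 6 30/13 108/13 48/13 -4 -2 S
6 120/61 120/37 11760/2257 -2880/2257 -4 -3 W
7 12/5 12 72/5 -48/5 -5 -3 N
final -5 -2 E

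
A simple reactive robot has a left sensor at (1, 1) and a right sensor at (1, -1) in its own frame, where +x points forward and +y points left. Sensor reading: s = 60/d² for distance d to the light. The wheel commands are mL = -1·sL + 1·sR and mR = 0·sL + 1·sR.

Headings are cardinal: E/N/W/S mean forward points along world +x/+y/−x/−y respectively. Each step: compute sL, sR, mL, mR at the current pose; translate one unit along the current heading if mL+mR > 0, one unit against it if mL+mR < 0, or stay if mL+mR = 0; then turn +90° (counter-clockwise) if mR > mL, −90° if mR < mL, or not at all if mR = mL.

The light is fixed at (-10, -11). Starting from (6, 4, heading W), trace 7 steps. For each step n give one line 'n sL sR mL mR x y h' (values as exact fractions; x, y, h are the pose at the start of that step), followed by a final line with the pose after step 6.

n=0: pose=(6,4,W); sL=60/421, sR=60/481; mL=-3600/202501, mR=60/481; mL+mR=21660/202501 → advance +1; mR−mL=60/421 → turn +1·90°
n=1: pose=(5,4,S); sL=15/113, sR=15/98; mL=225/11074, mR=15/98; mL+mR=960/5537 → advance +1; mR−mL=15/113 → turn +1·90°
n=2: pose=(5,3,E); sL=60/481, sR=12/85; mL=672/40885, mR=12/85; mL+mR=6444/40885 → advance +1; mR−mL=60/481 → turn +1·90°
n=3: pose=(6,3,N); sL=2/15, sR=30/257; mL=-64/3855, mR=30/257; mL+mR=386/3855 → advance +1; mR−mL=2/15 → turn +1·90°
n=4: pose=(6,4,W); sL=60/421, sR=60/481; mL=-3600/202501, mR=60/481; mL+mR=21660/202501 → advance +1; mR−mL=60/421 → turn +1·90°
n=5: pose=(5,4,S); sL=15/113, sR=15/98; mL=225/11074, mR=15/98; mL+mR=960/5537 → advance +1; mR−mL=15/113 → turn +1·90°
n=6: pose=(5,3,E); sL=60/481, sR=12/85; mL=672/40885, mR=12/85; mL+mR=6444/40885 → advance +1; mR−mL=60/481 → turn +1·90°

0 60/421 60/481 -3600/202501 60/481 6 4 W
1 15/113 15/98 225/11074 15/98 5 4 S
2 60/481 12/85 672/40885 12/85 5 3 E
3 2/15 30/257 -64/3855 30/257 6 3 N
4 60/421 60/481 -3600/202501 60/481 6 4 W
5 15/113 15/98 225/11074 15/98 5 4 S
6 60/481 12/85 672/40885 12/85 5 3 E
final 6 3 N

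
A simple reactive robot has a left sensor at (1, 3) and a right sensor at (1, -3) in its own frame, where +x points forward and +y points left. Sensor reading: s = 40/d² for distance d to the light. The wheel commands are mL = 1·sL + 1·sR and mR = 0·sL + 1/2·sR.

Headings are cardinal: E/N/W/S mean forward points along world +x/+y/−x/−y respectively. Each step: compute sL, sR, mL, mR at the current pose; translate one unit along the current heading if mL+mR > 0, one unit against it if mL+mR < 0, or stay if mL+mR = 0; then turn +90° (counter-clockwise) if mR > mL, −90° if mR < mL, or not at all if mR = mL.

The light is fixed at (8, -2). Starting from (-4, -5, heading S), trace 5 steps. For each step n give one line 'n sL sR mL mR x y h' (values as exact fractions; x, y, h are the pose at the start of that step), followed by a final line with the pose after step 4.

n=0: pose=(-4,-5,S); sL=40/97, sR=40/241; mL=13520/23377, mR=20/241; mL+mR=15460/23377 → advance +1; mR−mL=-11580/23377 → turn -1·90°
n=1: pose=(-4,-6,W); sL=20/109, sR=4/17; mL=776/1853, mR=2/17; mL+mR=994/1853 → advance +1; mR−mL=-558/1853 → turn -1·90°
n=2: pose=(-5,-6,N); sL=8/53, sR=40/109; mL=2992/5777, mR=20/109; mL+mR=4052/5777 → advance +1; mR−mL=-1932/5777 → turn -1·90°
n=3: pose=(-5,-5,E); sL=5/18, sR=2/9; mL=1/2, mR=1/9; mL+mR=11/18 → advance +1; mR−mL=-7/18 → turn -1·90°
n=4: pose=(-4,-5,S); sL=40/97, sR=40/241; mL=13520/23377, mR=20/241; mL+mR=15460/23377 → advance +1; mR−mL=-11580/23377 → turn -1·90°

0 40/97 40/241 13520/23377 20/241 -4 -5 S
1 20/109 4/17 776/1853 2/17 -4 -6 W
2 8/53 40/109 2992/5777 20/109 -5 -6 N
3 5/18 2/9 1/2 1/9 -5 -5 E
4 40/97 40/241 13520/23377 20/241 -4 -5 S
final -4 -6 W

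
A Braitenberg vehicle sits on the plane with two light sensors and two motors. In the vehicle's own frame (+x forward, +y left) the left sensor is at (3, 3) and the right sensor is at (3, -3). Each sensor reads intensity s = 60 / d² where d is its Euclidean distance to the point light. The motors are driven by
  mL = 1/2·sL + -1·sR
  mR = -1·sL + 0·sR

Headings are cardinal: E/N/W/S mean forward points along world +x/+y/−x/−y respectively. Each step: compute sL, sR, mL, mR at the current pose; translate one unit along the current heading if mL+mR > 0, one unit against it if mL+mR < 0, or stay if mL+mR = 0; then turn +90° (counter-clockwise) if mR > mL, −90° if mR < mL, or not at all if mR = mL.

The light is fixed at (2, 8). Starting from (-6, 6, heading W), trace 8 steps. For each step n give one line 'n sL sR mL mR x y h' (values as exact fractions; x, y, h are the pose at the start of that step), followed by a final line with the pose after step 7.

0 30/73 30/61 -1275/4453 -30/73 -6 6 W
1 60/101 60/17 -5550/1717 -60/101 -5 6 N
2 15/34 3/5 -129/340 -15/34 -5 5 W
3 20/27 20/3 -170/27 -20/27 -4 5 N
4 6/13 30/41 -267/533 -6/13 -4 4 W
5 60/53 60/113 210/5989 -60/53 -3 4 S
6 3/5 15/16 -51/80 -3/5 -3 5 W
7 60/37 12/17 66/629 -60/37 -2 5 S
final -2 6 W

n=0: pose=(-6,6,W); sL=30/73, sR=30/61; mL=-1275/4453, mR=-30/73; mL+mR=-3105/4453 → advance -1; mR−mL=-555/4453 → turn -1·90°
n=1: pose=(-5,6,N); sL=60/101, sR=60/17; mL=-5550/1717, mR=-60/101; mL+mR=-6570/1717 → advance -1; mR−mL=4530/1717 → turn +1·90°
n=2: pose=(-5,5,W); sL=15/34, sR=3/5; mL=-129/340, mR=-15/34; mL+mR=-279/340 → advance -1; mR−mL=-21/340 → turn -1·90°
n=3: pose=(-4,5,N); sL=20/27, sR=20/3; mL=-170/27, mR=-20/27; mL+mR=-190/27 → advance -1; mR−mL=50/9 → turn +1·90°
n=4: pose=(-4,4,W); sL=6/13, sR=30/41; mL=-267/533, mR=-6/13; mL+mR=-513/533 → advance -1; mR−mL=21/533 → turn +1·90°
n=5: pose=(-3,4,S); sL=60/53, sR=60/113; mL=210/5989, mR=-60/53; mL+mR=-6570/5989 → advance -1; mR−mL=-6990/5989 → turn -1·90°
n=6: pose=(-3,5,W); sL=3/5, sR=15/16; mL=-51/80, mR=-3/5; mL+mR=-99/80 → advance -1; mR−mL=3/80 → turn +1·90°
n=7: pose=(-2,5,S); sL=60/37, sR=12/17; mL=66/629, mR=-60/37; mL+mR=-954/629 → advance -1; mR−mL=-1086/629 → turn -1·90°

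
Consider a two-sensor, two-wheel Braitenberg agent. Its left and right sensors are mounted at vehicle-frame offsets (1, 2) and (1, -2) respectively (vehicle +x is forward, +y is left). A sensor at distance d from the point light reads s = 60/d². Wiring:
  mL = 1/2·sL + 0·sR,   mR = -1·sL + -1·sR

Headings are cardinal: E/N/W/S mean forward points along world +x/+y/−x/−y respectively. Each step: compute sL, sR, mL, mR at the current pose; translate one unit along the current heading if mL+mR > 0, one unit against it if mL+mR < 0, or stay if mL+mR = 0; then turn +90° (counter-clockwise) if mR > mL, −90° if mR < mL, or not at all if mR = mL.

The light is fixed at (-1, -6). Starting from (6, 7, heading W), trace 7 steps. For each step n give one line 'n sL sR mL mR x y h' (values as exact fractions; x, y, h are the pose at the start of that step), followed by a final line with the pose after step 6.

n=0: pose=(6,7,W); sL=60/157, sR=20/87; mL=30/157, mR=-8360/13659; mL+mR=-5750/13659 → advance -1; mR−mL=-10970/13659 → turn -1·90°
n=1: pose=(7,7,N); sL=15/58, sR=15/74; mL=15/116, mR=-495/1073; mL+mR=-1425/4292 → advance -1; mR−mL=-2535/4292 → turn -1·90°
n=2: pose=(7,6,E); sL=60/277, sR=60/181; mL=30/277, mR=-27480/50137; mL+mR=-22050/50137 → advance -1; mR−mL=-32910/50137 → turn -1·90°
n=3: pose=(6,6,S); sL=30/101, sR=30/73; mL=15/101, mR=-5220/7373; mL+mR=-4125/7373 → advance -1; mR−mL=-6315/7373 → turn -1·90°
n=4: pose=(6,7,W); sL=60/157, sR=20/87; mL=30/157, mR=-8360/13659; mL+mR=-5750/13659 → advance -1; mR−mL=-10970/13659 → turn -1·90°
n=5: pose=(7,7,N); sL=15/58, sR=15/74; mL=15/116, mR=-495/1073; mL+mR=-1425/4292 → advance -1; mR−mL=-2535/4292 → turn -1·90°
n=6: pose=(7,6,E); sL=60/277, sR=60/181; mL=30/277, mR=-27480/50137; mL+mR=-22050/50137 → advance -1; mR−mL=-32910/50137 → turn -1·90°

0 60/157 20/87 30/157 -8360/13659 6 7 W
1 15/58 15/74 15/116 -495/1073 7 7 N
2 60/277 60/181 30/277 -27480/50137 7 6 E
3 30/101 30/73 15/101 -5220/7373 6 6 S
4 60/157 20/87 30/157 -8360/13659 6 7 W
5 15/58 15/74 15/116 -495/1073 7 7 N
6 60/277 60/181 30/277 -27480/50137 7 6 E
final 6 6 S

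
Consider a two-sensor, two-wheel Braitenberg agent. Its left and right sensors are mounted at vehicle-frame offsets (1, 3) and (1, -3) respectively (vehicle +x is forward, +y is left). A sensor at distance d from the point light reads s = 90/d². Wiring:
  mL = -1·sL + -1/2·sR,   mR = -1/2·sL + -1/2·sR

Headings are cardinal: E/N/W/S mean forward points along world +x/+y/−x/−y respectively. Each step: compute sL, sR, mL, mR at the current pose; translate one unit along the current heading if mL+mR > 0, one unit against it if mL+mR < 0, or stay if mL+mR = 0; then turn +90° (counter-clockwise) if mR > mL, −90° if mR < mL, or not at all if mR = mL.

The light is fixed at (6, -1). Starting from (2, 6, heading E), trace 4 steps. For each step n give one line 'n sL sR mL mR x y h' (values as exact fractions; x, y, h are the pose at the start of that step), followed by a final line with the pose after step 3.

n=0: pose=(2,6,E); sL=90/109, sR=18/5; mL=-1431/545, mR=-1206/545; mL+mR=-2637/545 → advance -1; mR−mL=45/109 → turn +1·90°
n=1: pose=(1,6,N); sL=45/64, sR=45/34; mL=-1485/1088, mR=-2205/2176; mL+mR=-5175/2176 → advance -1; mR−mL=45/128 → turn +1·90°
n=2: pose=(1,5,W); sL=2, sR=10/13; mL=-31/13, mR=-18/13; mL+mR=-49/13 → advance -1; mR−mL=1 → turn +1·90°
n=3: pose=(2,5,S); sL=45/13, sR=45/37; mL=-3915/962, mR=-1125/481; mL+mR=-6165/962 → advance -1; mR−mL=45/26 → turn +1·90°

0 90/109 18/5 -1431/545 -1206/545 2 6 E
1 45/64 45/34 -1485/1088 -2205/2176 1 6 N
2 2 10/13 -31/13 -18/13 1 5 W
3 45/13 45/37 -3915/962 -1125/481 2 5 S
final 2 6 E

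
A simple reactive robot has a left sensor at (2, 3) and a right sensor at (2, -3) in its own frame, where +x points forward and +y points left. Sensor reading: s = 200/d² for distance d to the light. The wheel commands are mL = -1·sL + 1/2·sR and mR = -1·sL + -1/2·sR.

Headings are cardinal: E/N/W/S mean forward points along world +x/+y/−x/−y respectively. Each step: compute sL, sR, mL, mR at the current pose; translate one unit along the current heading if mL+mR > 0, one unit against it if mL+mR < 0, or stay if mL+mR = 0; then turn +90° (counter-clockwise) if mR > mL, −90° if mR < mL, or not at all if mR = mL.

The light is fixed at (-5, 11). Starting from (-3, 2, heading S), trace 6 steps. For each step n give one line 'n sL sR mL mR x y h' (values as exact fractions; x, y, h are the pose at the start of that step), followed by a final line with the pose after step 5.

n=0: pose=(-3,2,S); sL=100/73, sR=100/61; mL=-2450/4453, mR=-9750/4453; mL+mR=-200/73 → advance -1; mR−mL=-100/61 → turn -1·90°
n=1: pose=(-3,3,W); sL=200/121, sR=8; mL=284/121, mR=-684/121; mL+mR=-400/121 → advance -1; mR−mL=-8 → turn -1·90°
n=2: pose=(-2,3,N); sL=50/9, sR=25/9; mL=-25/6, mR=-125/18; mL+mR=-100/9 → advance -1; mR−mL=-25/9 → turn -1·90°
n=3: pose=(-2,2,E); sL=200/61, sR=200/169; mL=-27700/10309, mR=-39900/10309; mL+mR=-400/61 → advance -1; mR−mL=-200/169 → turn -1·90°
n=4: pose=(-3,2,S); sL=100/73, sR=100/61; mL=-2450/4453, mR=-9750/4453; mL+mR=-200/73 → advance -1; mR−mL=-100/61 → turn -1·90°
n=5: pose=(-3,3,W); sL=200/121, sR=8; mL=284/121, mR=-684/121; mL+mR=-400/121 → advance -1; mR−mL=-8 → turn -1·90°

0 100/73 100/61 -2450/4453 -9750/4453 -3 2 S
1 200/121 8 284/121 -684/121 -3 3 W
2 50/9 25/9 -25/6 -125/18 -2 3 N
3 200/61 200/169 -27700/10309 -39900/10309 -2 2 E
4 100/73 100/61 -2450/4453 -9750/4453 -3 2 S
5 200/121 8 284/121 -684/121 -3 3 W
final -2 3 N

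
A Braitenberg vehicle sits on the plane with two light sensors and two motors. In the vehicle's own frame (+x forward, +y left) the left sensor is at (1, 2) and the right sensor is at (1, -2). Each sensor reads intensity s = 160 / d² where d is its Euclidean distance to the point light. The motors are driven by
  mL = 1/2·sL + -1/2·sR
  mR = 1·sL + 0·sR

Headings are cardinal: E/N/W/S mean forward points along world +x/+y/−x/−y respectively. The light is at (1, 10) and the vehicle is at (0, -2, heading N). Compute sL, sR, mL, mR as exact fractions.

16/13 80/61 -32/793 16/13

left sensor world pos  = (-2, -1); dL² = 130
right sensor world pos = (2, -1); dR² = 122
sL = 160/130 = 16/13
sR = 160/122 = 80/61
mL = 1/2·sL + -1/2·sR = -32/793
mR = 1·sL + 0·sR = 16/13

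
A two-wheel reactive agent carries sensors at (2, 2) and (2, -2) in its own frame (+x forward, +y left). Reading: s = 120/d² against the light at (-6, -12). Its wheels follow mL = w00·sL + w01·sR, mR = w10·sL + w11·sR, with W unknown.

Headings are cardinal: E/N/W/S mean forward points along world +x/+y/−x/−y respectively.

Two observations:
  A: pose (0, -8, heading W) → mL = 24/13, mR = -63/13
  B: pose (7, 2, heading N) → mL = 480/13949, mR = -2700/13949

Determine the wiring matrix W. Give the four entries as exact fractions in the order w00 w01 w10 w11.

obs A: pose=(0,-8,W) → sL=6, sR=30/13, mL=24/13, mR=-63/13
obs B: pose=(7,2,N) → sL=120/377, sR=120/481, mL=480/13949, mR=-2700/13949
sensor matrix S = [[6, 30/13], [120/377, 120/481]]; det S = 138240/181337
solve [mL_A; mL_B] = S·[w00; w01] and [mR_A; mR_B] = S·[w10; w11]:
  w00 = 1/2, w01 = -1/2, w10 = -1, w11 = 1/2

1/2 -1/2 -1 1/2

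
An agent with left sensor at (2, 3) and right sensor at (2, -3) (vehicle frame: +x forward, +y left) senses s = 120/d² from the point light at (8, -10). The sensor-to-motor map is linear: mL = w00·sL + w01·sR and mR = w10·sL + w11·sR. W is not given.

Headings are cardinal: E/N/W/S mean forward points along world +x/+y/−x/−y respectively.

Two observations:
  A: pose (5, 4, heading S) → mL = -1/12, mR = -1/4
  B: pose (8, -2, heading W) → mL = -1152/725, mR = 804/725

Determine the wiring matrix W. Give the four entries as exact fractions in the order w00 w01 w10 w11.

-1/2 1/2 1/2 -1

obs A: pose=(5,4,S) → sL=5/6, sR=2/3, mL=-1/12, mR=-1/4
obs B: pose=(8,-2,W) → sL=120/29, sR=24/25, mL=-1152/725, mR=804/725
sensor matrix S = [[5/6, 2/3], [120/29, 24/25]]; det S = -284/145
solve [mL_A; mL_B] = S·[w00; w01] and [mR_A; mR_B] = S·[w10; w11]:
  w00 = -1/2, w01 = 1/2, w10 = 1/2, w11 = -1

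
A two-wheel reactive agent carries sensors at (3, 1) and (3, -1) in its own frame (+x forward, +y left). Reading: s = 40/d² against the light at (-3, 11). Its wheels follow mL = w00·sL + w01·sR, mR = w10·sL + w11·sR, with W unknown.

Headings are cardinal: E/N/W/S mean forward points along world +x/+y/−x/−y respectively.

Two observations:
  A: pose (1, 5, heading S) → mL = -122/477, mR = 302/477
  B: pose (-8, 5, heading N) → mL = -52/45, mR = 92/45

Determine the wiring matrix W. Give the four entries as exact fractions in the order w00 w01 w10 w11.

1/2 -1 1/2 1

obs A: pose=(1,5,S) → sL=20/53, sR=4/9, mL=-122/477, mR=302/477
obs B: pose=(-8,5,N) → sL=8/9, sR=8/5, mL=-52/45, mR=92/45
sensor matrix S = [[20/53, 4/9], [8/9, 8/5]]; det S = 896/4293
solve [mL_A; mL_B] = S·[w00; w01] and [mR_A; mR_B] = S·[w10; w11]:
  w00 = 1/2, w01 = -1, w10 = 1/2, w11 = 1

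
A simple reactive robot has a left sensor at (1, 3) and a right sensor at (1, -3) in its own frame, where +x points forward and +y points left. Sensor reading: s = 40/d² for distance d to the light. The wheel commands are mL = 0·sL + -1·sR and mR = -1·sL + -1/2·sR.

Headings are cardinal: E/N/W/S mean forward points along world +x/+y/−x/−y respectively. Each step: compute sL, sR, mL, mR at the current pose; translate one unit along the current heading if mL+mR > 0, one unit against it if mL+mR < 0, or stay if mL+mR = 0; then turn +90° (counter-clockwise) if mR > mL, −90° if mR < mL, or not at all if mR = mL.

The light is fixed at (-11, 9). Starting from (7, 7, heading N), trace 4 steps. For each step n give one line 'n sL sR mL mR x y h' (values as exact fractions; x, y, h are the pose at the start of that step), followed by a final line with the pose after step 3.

0 20/113 20/221 -20/221 -5550/24973 7 7 N
1 40/361 40/397 -40/397 -23100/143317 7 6 E
2 5/52 10/53 -10/53 -525/2756 6 6 S
3 40/281 40/257 -40/257 -15900/72217 6 7 W
final 7 7 N

n=0: pose=(7,7,N); sL=20/113, sR=20/221; mL=-20/221, mR=-5550/24973; mL+mR=-7810/24973 → advance -1; mR−mL=-3290/24973 → turn -1·90°
n=1: pose=(7,6,E); sL=40/361, sR=40/397; mL=-40/397, mR=-23100/143317; mL+mR=-37540/143317 → advance -1; mR−mL=-8660/143317 → turn -1·90°
n=2: pose=(6,6,S); sL=5/52, sR=10/53; mL=-10/53, mR=-525/2756; mL+mR=-1045/2756 → advance -1; mR−mL=-5/2756 → turn -1·90°
n=3: pose=(6,7,W); sL=40/281, sR=40/257; mL=-40/257, mR=-15900/72217; mL+mR=-27140/72217 → advance -1; mR−mL=-4660/72217 → turn -1·90°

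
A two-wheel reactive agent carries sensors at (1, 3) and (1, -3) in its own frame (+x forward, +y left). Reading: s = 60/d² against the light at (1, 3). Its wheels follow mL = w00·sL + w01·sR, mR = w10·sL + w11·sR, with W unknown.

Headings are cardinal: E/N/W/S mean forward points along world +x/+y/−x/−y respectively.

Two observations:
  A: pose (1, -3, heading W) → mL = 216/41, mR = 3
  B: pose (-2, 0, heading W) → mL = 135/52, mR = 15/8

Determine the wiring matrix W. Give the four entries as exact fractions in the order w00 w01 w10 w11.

obs A: pose=(1,-3,W) → sL=30/41, sR=6, mL=216/41, mR=3
obs B: pose=(-2,0,W) → sL=15/13, sR=15/4, mL=135/52, mR=15/8
sensor matrix S = [[30/41, 6], [15/13, 15/4]]; det S = -4455/1066
solve [mL_A; mL_B] = S·[w00; w01] and [mR_A; mR_B] = S·[w10; w11]:
  w00 = -1, w01 = 1, w10 = 0, w11 = 1/2

-1 1 0 1/2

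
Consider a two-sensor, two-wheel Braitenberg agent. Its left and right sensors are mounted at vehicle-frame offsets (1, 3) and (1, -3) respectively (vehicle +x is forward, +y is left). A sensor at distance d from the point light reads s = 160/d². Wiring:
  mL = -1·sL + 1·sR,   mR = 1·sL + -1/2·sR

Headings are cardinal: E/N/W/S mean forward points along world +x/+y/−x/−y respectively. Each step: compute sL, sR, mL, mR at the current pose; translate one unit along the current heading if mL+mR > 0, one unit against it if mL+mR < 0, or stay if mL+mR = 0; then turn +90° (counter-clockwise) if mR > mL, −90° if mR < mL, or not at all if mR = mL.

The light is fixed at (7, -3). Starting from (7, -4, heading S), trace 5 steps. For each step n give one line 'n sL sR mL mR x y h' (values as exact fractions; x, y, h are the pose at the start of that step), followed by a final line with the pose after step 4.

0 160/13 160/13 0 80/13 7 -4 S
1 80 80/13 -960/13 1000/13 7 -5 E
2 32 160/17 -384/17 464/17 8 -5 N
3 10 40 30 -10 8 -4 W
4 160/9 160/9 0 80/9 7 -4 N
final 7 -3 W

n=0: pose=(7,-4,S); sL=160/13, sR=160/13; mL=0, mR=80/13; mL+mR=80/13 → advance +1; mR−mL=80/13 → turn +1·90°
n=1: pose=(7,-5,E); sL=80, sR=80/13; mL=-960/13, mR=1000/13; mL+mR=40/13 → advance +1; mR−mL=1960/13 → turn +1·90°
n=2: pose=(8,-5,N); sL=32, sR=160/17; mL=-384/17, mR=464/17; mL+mR=80/17 → advance +1; mR−mL=848/17 → turn +1·90°
n=3: pose=(8,-4,W); sL=10, sR=40; mL=30, mR=-10; mL+mR=20 → advance +1; mR−mL=-40 → turn -1·90°
n=4: pose=(7,-4,N); sL=160/9, sR=160/9; mL=0, mR=80/9; mL+mR=80/9 → advance +1; mR−mL=80/9 → turn +1·90°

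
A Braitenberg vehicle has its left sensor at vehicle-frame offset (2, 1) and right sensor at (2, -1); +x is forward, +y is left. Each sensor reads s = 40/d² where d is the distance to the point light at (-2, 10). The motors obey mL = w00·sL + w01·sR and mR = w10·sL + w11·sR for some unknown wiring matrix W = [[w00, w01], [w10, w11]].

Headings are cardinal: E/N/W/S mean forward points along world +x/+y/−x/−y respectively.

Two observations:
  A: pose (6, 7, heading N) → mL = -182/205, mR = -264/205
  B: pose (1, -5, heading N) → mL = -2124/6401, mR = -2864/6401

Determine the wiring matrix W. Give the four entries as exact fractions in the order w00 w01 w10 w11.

obs A: pose=(6,7,N) → sL=4/5, sR=20/41, mL=-182/205, mR=-264/205
obs B: pose=(1,-5,N) → sL=40/173, sR=8/37, mL=-2124/6401, mR=-2864/6401
sensor matrix S = [[4/5, 20/41], [40/173, 8/37]]; det S = 78976/1312205
solve [mL_A; mL_B] = S·[w00; w01] and [mR_A; mR_B] = S·[w10; w11]:
  w00 = -1/2, w01 = -1, w10 = -1, w11 = -1

-1/2 -1 -1 -1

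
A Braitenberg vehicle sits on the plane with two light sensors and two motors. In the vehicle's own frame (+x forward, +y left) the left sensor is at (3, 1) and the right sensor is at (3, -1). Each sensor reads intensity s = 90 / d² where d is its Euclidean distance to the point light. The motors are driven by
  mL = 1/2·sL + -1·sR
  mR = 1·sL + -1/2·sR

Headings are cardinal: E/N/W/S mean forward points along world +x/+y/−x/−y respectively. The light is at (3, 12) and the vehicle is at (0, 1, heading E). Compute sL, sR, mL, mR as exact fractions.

left sensor world pos  = (3, 2); dL² = 100
right sensor world pos = (3, 0); dR² = 144
sL = 90/100 = 9/10
sR = 90/144 = 5/8
mL = 1/2·sL + -1·sR = -7/40
mR = 1·sL + -1/2·sR = 47/80

9/10 5/8 -7/40 47/80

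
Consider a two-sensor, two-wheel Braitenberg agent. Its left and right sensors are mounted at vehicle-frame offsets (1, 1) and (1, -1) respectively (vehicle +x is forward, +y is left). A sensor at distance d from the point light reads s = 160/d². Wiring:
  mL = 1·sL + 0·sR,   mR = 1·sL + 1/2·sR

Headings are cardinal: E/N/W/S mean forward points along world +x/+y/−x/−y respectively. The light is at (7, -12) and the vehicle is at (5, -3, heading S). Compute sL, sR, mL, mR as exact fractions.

left sensor world pos  = (6, -4); dL² = 65
right sensor world pos = (4, -4); dR² = 73
sL = 160/65 = 32/13
sR = 160/73 = 160/73
mL = 1·sL + 0·sR = 32/13
mR = 1·sL + 1/2·sR = 3376/949

32/13 160/73 32/13 3376/949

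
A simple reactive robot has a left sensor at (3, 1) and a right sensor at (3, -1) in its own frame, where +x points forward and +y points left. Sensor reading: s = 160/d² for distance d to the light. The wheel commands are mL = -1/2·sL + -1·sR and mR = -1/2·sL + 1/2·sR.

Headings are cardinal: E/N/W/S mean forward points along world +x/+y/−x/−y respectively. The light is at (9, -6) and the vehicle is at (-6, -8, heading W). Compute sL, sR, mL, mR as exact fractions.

left sensor world pos  = (-9, -9); dL² = 333
right sensor world pos = (-9, -7); dR² = 325
sL = 160/333 = 160/333
sR = 160/325 = 32/65
mL = -1/2·sL + -1·sR = -15856/21645
mR = -1/2·sL + 1/2·sR = 128/21645

160/333 32/65 -15856/21645 128/21645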